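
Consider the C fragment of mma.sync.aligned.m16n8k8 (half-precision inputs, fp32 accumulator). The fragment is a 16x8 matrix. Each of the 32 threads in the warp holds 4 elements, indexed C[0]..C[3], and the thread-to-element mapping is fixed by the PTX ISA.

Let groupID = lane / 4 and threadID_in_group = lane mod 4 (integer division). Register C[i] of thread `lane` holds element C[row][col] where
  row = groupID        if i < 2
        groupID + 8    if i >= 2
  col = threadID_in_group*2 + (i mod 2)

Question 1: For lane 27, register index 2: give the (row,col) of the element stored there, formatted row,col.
14,6

lane 27⇒27/4=6, 27 mod 4=3
i=2  r:6+8⇒14  c:2·3+0⇒6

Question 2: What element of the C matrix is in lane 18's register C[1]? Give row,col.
4,5

lane 18->18/4=4, 18 mod 4=2
i=1  r:4+0->4  c:2·2+1->5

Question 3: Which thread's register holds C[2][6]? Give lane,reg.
11,0

r: 2->gid=2,r8=0  c: 6->tid=3,i&1=0
L=2*4+3=11  i=0*2+0=0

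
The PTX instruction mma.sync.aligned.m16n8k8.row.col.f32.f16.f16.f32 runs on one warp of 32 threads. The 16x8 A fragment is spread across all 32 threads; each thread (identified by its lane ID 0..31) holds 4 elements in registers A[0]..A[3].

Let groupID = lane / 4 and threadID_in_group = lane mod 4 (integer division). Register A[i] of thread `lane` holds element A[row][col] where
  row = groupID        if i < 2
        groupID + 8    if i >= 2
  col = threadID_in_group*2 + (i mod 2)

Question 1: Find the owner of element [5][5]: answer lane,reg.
22,1

r=5⇒gr=5,Rb=0  c=5⇒th=2,odd=1
L=5*4+2=22  i=0*2+1=1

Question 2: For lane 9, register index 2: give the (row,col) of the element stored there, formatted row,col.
10,2

9: G=2,T=1
[2] (2+8,1*2+0) = (10,2)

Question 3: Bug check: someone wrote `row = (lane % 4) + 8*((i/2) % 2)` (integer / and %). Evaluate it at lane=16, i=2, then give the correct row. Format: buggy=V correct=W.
buggy=8 correct=12

`(lane % 4) + 8*((i/2) % 2)`[16,2]⇒8
16: gr=4,th=0
[2] (4+8,0*2+0) = (12,0)
row: 8 vs 12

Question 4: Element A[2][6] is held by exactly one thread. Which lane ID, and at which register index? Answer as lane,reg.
r: 2->gid=2,r8=0  c: 6->tid=3,i&1=0
L=2*4+3=11  i=0*2+0=0

11,0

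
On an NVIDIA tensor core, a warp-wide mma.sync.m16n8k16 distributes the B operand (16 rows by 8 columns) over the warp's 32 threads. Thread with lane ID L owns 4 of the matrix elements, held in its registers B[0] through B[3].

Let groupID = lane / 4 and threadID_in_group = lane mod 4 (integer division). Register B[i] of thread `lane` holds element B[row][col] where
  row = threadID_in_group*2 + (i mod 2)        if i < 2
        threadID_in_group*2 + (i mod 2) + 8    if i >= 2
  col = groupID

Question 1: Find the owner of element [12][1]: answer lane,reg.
6,2

c=1⇒gr=1  r=12⇒Rb=1,th=2,odd=0
L=1*4+2=6  i=1*2+0=2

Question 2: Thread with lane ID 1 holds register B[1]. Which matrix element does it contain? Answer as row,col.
L=1->gid=1>>2=0, tid=1&3=1
[1]->row 1·2+1+0=3  col gid=0

3,0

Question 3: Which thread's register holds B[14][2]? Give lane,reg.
c: 2->gid=2  r: 14->r8=1,tid=3,i&1=0
L=2*4+3=11  i=1*2+0=2

11,2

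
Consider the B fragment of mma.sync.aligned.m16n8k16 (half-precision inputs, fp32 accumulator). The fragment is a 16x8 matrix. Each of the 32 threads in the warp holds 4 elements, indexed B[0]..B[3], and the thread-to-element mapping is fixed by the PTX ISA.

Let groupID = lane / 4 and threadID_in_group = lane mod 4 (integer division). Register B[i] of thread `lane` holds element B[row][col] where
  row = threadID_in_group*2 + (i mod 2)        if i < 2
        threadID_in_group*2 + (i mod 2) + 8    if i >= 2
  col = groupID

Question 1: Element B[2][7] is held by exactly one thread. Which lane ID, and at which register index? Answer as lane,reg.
29,0

c=7⇒gr=7  r=2⇒Rb=0,th=1,odd=0
L=7*4+1=29  i=0*2+0=0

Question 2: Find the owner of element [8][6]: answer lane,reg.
c:6=>grp=6  r:8=>rB=1,tig=0,lo=0
L=6*4+0=24  i=1*2+0=2

24,2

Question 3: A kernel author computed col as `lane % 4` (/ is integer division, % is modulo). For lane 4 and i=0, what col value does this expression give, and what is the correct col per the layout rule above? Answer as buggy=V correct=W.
`lane % 4`[4,0]->0
lane 4: g=1 (4/4), t=0 (4%4)
i=0: r=0*2+0+0=0, c=g=1
col: 0 vs 1

buggy=0 correct=1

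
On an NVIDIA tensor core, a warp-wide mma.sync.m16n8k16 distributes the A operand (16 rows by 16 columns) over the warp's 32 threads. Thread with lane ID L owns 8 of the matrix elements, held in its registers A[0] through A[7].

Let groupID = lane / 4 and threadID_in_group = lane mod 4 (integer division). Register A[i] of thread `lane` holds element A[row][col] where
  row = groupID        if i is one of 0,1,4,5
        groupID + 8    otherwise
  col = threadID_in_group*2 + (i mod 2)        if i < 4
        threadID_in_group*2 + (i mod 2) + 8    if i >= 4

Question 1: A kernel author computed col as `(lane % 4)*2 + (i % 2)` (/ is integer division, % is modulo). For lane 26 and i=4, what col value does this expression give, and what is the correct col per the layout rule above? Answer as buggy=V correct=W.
`(lane % 4)*2 + (i % 2)`[26,4]⇒4
26: gr=6,th=2
[4] (6+0,2*2+0+8) = (6,12)
col: 4 vs 12

buggy=4 correct=12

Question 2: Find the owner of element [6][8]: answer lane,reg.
r=6->g=6,rb=0  c=8->cb=1,t=0,b0=0
L=6*4+0=24  i=1*4+0*2+0=4

24,4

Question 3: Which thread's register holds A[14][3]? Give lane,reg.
25,3

r=14→G=6,rhi=1  c=3→chi=0,T=1,p=1
L=6*4+1=25  i=0*4+1*2+1=3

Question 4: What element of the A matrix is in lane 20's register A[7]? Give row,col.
13,9

lane 20->20/4=5, 20 mod 4=0
i=7  r:5+8->13  c:2·0+1+8->9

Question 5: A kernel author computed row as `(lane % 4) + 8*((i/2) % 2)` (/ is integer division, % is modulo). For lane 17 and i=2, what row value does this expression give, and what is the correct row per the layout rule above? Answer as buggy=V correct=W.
`(lane % 4) + 8*((i/2) % 2)`[17,2]->9
lane 17: g=4 (17/4), t=1 (17%4)
i=2: r=4+8=12, c=1*2+0+0=2
row: 9 vs 12

buggy=9 correct=12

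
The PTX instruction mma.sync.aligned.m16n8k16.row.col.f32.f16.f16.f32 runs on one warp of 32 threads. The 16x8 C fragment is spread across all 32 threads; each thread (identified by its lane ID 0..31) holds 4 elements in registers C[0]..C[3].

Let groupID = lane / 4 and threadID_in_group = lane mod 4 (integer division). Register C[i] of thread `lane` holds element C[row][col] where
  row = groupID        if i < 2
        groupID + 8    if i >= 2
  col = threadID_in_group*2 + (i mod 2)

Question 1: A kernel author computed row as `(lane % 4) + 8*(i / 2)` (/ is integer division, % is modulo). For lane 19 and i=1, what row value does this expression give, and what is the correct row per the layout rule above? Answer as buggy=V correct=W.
`(lane % 4) + 8*(i / 2)`[19,1]->3
19: g=4,t=3
[1] (4+0,3*2+1) = (4,7)
row: 3 vs 4

buggy=3 correct=4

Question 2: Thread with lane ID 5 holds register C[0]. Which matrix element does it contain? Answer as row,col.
L=5=>grp=5>>2=1, tig=5&3=1
[0]=>row 1+0=1  col 1·2+0=2

1,2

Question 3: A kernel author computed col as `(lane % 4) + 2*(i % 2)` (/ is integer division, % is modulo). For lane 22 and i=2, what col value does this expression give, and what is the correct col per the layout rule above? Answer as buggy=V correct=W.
buggy=2 correct=4

`(lane % 4) + 2*(i % 2)`[22,2]->2
lane 22->22/4=5, 22 mod 4=2
i=2  r:5+8->13  c:2·2+0->4
col: 2 vs 4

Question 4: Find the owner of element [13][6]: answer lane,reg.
23,2

r=13→G=5,rhi=1  c=6→T=3,p=0
L=5*4+3=23  i=1*2+0=2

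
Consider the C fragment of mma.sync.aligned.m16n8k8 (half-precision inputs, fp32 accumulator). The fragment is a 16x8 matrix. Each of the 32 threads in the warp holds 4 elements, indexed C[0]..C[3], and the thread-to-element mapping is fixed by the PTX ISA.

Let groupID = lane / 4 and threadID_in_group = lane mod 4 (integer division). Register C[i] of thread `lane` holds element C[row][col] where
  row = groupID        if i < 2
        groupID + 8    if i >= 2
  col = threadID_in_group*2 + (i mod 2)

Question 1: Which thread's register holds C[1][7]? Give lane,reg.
7,1

r=1⇒gr=1,Rb=0  c=7⇒th=3,odd=1
L=1*4+3=7  i=0*2+1=1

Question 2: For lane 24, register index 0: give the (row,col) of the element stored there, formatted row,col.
lane 24: grp=6 (24/4), tig=0 (24%4)
i=0: r=6+0=6, c=0*2+0=0

6,0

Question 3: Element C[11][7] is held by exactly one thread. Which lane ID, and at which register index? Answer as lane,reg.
r=11->g=3,rb=1  c=7->t=3,b0=1
L=3*4+3=15  i=1*2+1=3

15,3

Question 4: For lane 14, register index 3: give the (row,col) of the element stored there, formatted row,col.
11,5

lane 14=>14/4=3, 14 mod 4=2
i=3  r:3+8=>11  c:2·2+1=>5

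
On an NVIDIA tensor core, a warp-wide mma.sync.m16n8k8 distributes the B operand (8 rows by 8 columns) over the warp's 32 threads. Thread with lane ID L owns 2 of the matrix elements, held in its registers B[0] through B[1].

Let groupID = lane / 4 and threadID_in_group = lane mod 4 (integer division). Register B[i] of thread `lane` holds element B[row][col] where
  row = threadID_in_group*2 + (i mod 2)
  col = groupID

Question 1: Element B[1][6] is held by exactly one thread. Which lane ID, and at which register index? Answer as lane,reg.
24,1

c=6->g=6  r=1->t=0,b0=1
L=6*4+0=24  i=1=1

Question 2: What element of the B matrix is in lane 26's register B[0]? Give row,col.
4,6

26: G=6,T=2
[0] (2*2+0,6) = (4,6)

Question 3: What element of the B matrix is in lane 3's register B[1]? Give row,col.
lane 3: gid=0 (3/4), tid=3 (3%4)
i=1: r=3*2+1=7, c=gid=0

7,0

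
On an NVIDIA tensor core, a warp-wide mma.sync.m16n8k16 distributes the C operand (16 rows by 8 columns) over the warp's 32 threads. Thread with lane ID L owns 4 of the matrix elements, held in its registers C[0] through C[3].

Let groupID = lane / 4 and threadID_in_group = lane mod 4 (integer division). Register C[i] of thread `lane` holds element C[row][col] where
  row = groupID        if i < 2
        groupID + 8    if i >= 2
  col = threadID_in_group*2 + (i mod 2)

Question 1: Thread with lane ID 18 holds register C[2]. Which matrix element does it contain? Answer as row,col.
12,4

lane 18: g=4 (18/4), t=2 (18%4)
i=2: r=4+8=12, c=2*2+0=4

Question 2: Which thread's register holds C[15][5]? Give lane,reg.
r:15=>grp=7,rB=1  c:5=>tig=2,lo=1
L=7*4+2=30  i=1*2+1=3

30,3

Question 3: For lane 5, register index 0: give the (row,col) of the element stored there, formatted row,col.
1,2

L=5⇒gr=5>>2=1, th=5&3=1
[0]⇒row 1+0=1  col 1·2+0=2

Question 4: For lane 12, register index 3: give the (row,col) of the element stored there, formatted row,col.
11,1

lane 12: grp=3 (12/4), tig=0 (12%4)
i=3: r=3+8=11, c=0*2+1=1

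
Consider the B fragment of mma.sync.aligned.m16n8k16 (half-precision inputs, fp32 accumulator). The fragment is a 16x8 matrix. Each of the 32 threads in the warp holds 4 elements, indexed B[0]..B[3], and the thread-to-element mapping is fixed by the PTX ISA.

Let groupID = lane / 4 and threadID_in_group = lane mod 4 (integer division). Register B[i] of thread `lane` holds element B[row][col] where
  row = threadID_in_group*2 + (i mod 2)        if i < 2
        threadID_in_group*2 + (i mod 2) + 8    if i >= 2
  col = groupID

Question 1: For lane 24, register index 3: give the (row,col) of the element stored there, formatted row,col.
9,6

24: gid=6,tid=0
[3] (0*2+1+8,6) = (9,6)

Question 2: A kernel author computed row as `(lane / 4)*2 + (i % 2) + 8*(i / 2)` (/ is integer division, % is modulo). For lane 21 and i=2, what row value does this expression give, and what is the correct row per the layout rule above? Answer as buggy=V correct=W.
`(lane / 4)*2 + (i % 2) + 8*(i / 2)`[21,2]⇒18
L=21⇒gr=21>>2=5, th=21&3=1
[2]⇒row 1·2+0+8=10  col gr=5
row: 18 vs 10

buggy=18 correct=10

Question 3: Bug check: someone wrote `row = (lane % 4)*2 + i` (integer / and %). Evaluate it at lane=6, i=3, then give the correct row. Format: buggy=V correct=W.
`(lane % 4)*2 + i`[6,3]=>7
lane 6=>6/4=1, 6 mod 4=2
i=3  r:2·2+1+8=>13  c:1
row: 7 vs 13

buggy=7 correct=13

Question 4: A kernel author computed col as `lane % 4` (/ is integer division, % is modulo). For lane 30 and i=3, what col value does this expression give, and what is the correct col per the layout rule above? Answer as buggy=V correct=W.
`lane % 4`[30,3]=>2
lane 30: grp=7 (30/4), tig=2 (30%4)
i=3: r=2*2+1+8=13, c=grp=7
col: 2 vs 7

buggy=2 correct=7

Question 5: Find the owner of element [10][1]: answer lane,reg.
5,2

c:1=>grp=1  r:10=>rB=1,tig=1,lo=0
L=1*4+1=5  i=1*2+0=2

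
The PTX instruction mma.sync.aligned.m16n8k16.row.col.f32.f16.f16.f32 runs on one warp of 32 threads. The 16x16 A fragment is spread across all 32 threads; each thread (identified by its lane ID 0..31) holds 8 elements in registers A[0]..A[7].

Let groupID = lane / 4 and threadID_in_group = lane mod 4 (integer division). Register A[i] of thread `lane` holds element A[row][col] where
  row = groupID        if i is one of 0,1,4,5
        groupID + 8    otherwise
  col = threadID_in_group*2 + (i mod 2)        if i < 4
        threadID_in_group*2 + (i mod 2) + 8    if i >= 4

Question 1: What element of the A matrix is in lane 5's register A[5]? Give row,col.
1,11

lane 5: gid=1 (5/4), tid=1 (5%4)
i=5: r=1+0=1, c=1*2+1+8=11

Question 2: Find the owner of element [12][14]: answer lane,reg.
r: 12->gid=4,r8=1  c: 14->c8=1,tid=3,i&1=0
L=4*4+3=19  i=1*4+1*2+0=6

19,6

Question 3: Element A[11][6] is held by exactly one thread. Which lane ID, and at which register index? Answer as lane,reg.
15,2

r=11⇒gr=3,Rb=1  c=6⇒Cb=0,th=3,odd=0
L=3*4+3=15  i=0*4+1*2+0=2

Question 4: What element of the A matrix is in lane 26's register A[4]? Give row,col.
6,12

26: G=6,T=2
[4] (6+0,2*2+0+8) = (6,12)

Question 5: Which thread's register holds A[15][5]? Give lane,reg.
r:15=>grp=7,rB=1  c:5=>cB=0,tig=2,lo=1
L=7*4+2=30  i=0*4+1*2+1=3

30,3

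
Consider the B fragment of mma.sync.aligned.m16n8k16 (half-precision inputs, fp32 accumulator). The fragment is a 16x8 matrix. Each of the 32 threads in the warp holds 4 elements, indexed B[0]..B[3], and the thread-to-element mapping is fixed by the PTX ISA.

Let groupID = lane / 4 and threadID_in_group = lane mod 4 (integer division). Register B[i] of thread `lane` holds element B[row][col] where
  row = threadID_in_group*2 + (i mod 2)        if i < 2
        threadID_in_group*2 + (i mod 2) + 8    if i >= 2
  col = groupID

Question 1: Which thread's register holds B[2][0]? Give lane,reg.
c=0→G=0  r=2→rhi=0,T=1,p=0
L=0*4+1=1  i=0*2+0=0

1,0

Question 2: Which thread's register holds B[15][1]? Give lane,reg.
c=1→G=1  r=15→rhi=1,T=3,p=1
L=1*4+3=7  i=1*2+1=3

7,3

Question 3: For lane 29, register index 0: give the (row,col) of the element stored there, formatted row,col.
L=29=>grp=29>>2=7, tig=29&3=1
[0]=>row 1·2+0+0=2  col grp=7

2,7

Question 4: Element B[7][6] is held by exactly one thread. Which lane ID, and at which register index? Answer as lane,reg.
27,1

c=6⇒gr=6  r=7⇒Rb=0,th=3,odd=1
L=6*4+3=27  i=0*2+1=1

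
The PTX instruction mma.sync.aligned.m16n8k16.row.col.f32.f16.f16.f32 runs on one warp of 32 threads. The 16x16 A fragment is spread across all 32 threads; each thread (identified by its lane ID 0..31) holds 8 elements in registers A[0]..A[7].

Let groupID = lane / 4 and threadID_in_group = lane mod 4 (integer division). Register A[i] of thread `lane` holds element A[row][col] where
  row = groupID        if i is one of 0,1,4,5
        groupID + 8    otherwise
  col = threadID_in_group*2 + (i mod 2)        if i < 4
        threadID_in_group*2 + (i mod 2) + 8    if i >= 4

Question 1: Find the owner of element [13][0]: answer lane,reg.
r: 13->gid=5,r8=1  c: 0->c8=0,tid=0,i&1=0
L=5*4+0=20  i=0*4+1*2+0=2

20,2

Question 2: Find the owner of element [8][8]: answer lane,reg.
0,6

r:8=>grp=0,rB=1  c:8=>cB=1,tig=0,lo=0
L=0*4+0=0  i=1*4+1*2+0=6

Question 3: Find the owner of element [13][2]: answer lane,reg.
21,2

r:13=>grp=5,rB=1  c:2=>cB=0,tig=1,lo=0
L=5*4+1=21  i=0*4+1*2+0=2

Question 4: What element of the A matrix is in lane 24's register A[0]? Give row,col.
6,0

L=24->gid=24>>2=6, tid=24&3=0
[0]->row 6+0=6  col 0·2+0+0=0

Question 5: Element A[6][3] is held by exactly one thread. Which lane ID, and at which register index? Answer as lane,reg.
r:6=>grp=6,rB=0  c:3=>cB=0,tig=1,lo=1
L=6*4+1=25  i=0*4+0*2+1=1

25,1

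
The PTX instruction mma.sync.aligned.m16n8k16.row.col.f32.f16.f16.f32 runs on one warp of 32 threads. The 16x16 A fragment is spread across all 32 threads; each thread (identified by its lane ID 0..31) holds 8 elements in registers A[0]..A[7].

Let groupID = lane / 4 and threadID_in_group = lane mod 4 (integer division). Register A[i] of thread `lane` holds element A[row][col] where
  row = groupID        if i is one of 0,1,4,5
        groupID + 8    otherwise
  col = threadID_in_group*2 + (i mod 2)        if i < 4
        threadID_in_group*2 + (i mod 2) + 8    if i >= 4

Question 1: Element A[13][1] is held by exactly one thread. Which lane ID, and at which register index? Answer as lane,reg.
20,3

r:13=>grp=5,rB=1  c:1=>cB=0,tig=0,lo=1
L=5*4+0=20  i=0*4+1*2+1=3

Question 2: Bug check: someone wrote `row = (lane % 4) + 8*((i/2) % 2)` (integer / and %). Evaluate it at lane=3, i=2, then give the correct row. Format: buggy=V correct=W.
buggy=11 correct=8

`(lane % 4) + 8*((i/2) % 2)`[3,2]->11
3: g=0,t=3
[2] (0+8,3*2+0+0) = (8,6)
row: 11 vs 8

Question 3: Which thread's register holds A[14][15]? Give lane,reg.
r=14⇒gr=6,Rb=1  c=15⇒Cb=1,th=3,odd=1
L=6*4+3=27  i=1*4+1*2+1=7

27,7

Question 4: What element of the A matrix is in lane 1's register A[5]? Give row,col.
1: gid=0,tid=1
[5] (0+0,1*2+1+8) = (0,11)

0,11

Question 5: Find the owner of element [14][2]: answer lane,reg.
r=14->g=6,rb=1  c=2->cb=0,t=1,b0=0
L=6*4+1=25  i=0*4+1*2+0=2

25,2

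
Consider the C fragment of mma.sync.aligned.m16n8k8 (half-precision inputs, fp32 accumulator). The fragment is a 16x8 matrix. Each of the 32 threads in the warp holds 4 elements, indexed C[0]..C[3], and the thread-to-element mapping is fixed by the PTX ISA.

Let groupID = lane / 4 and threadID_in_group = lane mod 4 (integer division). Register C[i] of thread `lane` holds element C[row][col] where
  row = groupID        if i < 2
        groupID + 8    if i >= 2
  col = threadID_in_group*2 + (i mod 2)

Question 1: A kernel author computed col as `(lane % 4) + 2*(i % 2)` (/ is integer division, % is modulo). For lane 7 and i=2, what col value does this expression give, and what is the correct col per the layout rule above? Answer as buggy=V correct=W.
`(lane % 4) + 2*(i % 2)`[7,2]→3
7: G=1,T=3
[2] (1+8,3*2+0) = (9,6)
col: 3 vs 6

buggy=3 correct=6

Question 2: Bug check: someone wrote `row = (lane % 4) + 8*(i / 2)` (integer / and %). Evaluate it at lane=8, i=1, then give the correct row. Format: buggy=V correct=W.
`(lane % 4) + 8*(i / 2)`[8,1]→0
L=8→G=8>>2=2, T=8&3=0
[1]→row 2+0=2  col 0·2+1=1
row: 0 vs 2

buggy=0 correct=2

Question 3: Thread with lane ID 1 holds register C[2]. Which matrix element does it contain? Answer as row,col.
8,2

1: gr=0,th=1
[2] (0+8,1*2+0) = (8,2)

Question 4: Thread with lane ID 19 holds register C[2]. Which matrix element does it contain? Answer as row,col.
L=19->gid=19>>2=4, tid=19&3=3
[2]->row 4+8=12  col 3·2+0=6

12,6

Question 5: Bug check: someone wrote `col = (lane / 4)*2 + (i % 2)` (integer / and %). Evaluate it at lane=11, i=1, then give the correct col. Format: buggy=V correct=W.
buggy=5 correct=7

`(lane / 4)*2 + (i % 2)`[11,1]=>5
L=11=>grp=11>>2=2, tig=11&3=3
[1]=>row 2+0=2  col 3·2+1=7
col: 5 vs 7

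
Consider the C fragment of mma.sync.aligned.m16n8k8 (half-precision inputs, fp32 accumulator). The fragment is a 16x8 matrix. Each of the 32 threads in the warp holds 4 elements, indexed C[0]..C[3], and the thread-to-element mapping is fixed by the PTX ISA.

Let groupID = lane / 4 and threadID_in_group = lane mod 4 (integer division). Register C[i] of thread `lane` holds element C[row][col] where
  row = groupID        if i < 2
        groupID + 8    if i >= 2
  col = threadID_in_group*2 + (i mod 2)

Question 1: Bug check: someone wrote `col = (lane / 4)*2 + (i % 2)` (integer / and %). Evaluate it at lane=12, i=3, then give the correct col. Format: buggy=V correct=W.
`(lane / 4)*2 + (i % 2)`[12,3]=>7
lane 12=>12/4=3, 12 mod 4=0
i=3  r:3+8=>11  c:2·0+1=>1
col: 7 vs 1

buggy=7 correct=1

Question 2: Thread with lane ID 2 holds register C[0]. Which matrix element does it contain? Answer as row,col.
lane 2→2/4=0, 2 mod 4=2
i=0  r:0+0→0  c:2·2+0→4

0,4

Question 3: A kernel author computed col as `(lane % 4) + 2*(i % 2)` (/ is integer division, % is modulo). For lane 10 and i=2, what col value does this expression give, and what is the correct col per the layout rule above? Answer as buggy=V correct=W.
buggy=2 correct=4

`(lane % 4) + 2*(i % 2)`[10,2]->2
lane 10: g=2 (10/4), t=2 (10%4)
i=2: r=2+8=10, c=2*2+0=4
col: 2 vs 4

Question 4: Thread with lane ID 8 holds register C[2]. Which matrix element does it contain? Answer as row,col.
lane 8: gr=2 (8/4), th=0 (8%4)
i=2: r=2+8=10, c=0*2+0=0

10,0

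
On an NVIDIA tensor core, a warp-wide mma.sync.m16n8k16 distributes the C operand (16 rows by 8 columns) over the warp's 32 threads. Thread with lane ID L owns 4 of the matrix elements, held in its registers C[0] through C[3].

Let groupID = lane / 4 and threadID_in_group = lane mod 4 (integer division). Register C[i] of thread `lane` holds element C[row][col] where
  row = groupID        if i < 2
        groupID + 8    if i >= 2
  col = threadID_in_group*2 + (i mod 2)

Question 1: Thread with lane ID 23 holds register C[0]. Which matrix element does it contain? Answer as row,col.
lane 23=>23/4=5, 23 mod 4=3
i=0  r:5+0=>5  c:2·3+0=>6

5,6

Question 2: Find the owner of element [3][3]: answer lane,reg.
r=3→G=3,rhi=0  c=3→T=1,p=1
L=3*4+1=13  i=0*2+1=1

13,1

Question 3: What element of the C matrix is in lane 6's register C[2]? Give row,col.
L=6=>grp=6>>2=1, tig=6&3=2
[2]=>row 1+8=9  col 2·2+0=4

9,4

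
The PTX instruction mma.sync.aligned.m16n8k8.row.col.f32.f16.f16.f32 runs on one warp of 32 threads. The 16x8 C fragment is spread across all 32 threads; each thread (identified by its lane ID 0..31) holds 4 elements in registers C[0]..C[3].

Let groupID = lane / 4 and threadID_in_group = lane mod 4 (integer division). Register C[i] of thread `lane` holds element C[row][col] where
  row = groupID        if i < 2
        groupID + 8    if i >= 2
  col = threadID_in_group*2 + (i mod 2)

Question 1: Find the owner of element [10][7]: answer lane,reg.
11,3

r=10->g=2,rb=1  c=7->t=3,b0=1
L=2*4+3=11  i=1*2+1=3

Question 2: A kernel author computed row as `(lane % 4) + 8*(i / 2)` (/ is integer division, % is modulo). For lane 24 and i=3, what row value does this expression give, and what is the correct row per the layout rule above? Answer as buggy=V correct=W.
buggy=8 correct=14

`(lane % 4) + 8*(i / 2)`[24,3]→8
24: G=6,T=0
[3] (6+8,0*2+1) = (14,1)
row: 8 vs 14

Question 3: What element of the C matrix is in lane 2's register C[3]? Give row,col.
8,5

lane 2->2/4=0, 2 mod 4=2
i=3  r:0+8->8  c:2·2+1->5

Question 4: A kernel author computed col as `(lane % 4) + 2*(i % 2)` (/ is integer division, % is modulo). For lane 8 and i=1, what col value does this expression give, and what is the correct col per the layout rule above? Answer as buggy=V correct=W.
buggy=2 correct=1

`(lane % 4) + 2*(i % 2)`[8,1]→2
8: G=2,T=0
[1] (2+0,0*2+1) = (2,1)
col: 2 vs 1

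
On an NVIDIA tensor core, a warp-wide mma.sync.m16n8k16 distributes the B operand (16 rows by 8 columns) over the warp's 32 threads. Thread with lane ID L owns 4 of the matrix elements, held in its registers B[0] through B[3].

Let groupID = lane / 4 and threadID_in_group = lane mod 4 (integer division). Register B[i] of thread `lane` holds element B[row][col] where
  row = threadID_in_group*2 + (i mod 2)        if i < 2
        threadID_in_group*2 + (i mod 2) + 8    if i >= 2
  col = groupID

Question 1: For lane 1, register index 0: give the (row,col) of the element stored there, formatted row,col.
lane 1->1/4=0, 1 mod 4=1
i=0  r:2·1+0+0->2  c:0

2,0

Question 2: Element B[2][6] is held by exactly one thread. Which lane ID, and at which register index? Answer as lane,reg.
25,0

c=6->g=6  r=2->rb=0,t=1,b0=0
L=6*4+1=25  i=0*2+0=0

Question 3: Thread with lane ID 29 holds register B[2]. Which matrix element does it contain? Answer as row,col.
lane 29: gr=7 (29/4), th=1 (29%4)
i=2: r=1*2+0+8=10, c=gr=7

10,7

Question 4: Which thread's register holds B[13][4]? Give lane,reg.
18,3

c=4→G=4  r=13→rhi=1,T=2,p=1
L=4*4+2=18  i=1*2+1=3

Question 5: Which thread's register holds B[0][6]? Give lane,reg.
24,0

c: 6->gid=6  r: 0->r8=0,tid=0,i&1=0
L=6*4+0=24  i=0*2+0=0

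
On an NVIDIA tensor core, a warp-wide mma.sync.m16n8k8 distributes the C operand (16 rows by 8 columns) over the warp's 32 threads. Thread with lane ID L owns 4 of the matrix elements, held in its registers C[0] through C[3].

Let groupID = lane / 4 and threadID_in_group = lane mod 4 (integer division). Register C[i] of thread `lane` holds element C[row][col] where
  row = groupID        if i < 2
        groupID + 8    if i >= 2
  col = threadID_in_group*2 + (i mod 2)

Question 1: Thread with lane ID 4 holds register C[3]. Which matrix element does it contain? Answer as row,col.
lane 4: gid=1 (4/4), tid=0 (4%4)
i=3: r=1+8=9, c=0*2+1=1

9,1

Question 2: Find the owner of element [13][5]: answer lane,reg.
r=13→G=5,rhi=1  c=5→T=2,p=1
L=5*4+2=22  i=1*2+1=3

22,3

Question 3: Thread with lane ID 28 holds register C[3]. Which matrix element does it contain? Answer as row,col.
15,1

lane 28=>28/4=7, 28 mod 4=0
i=3  r:7+8=>15  c:2·0+1=>1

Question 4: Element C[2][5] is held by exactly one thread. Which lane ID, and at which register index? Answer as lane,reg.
r: 2->gid=2,r8=0  c: 5->tid=2,i&1=1
L=2*4+2=10  i=0*2+1=1

10,1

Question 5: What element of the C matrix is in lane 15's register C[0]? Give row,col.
3,6

lane 15→15/4=3, 15 mod 4=3
i=0  r:3+0→3  c:2·3+0→6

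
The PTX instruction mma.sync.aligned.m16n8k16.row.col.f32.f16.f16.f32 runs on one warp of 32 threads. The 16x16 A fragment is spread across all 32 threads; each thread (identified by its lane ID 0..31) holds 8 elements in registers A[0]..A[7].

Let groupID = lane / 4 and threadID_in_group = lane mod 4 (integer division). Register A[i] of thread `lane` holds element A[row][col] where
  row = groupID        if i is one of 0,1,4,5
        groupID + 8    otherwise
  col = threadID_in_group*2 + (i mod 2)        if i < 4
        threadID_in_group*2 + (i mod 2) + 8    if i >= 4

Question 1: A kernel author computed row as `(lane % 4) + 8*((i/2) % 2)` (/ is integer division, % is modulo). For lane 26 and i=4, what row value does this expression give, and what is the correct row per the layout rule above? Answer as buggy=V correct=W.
buggy=2 correct=6

`(lane % 4) + 8*((i/2) % 2)`[26,4]⇒2
lane 26: gr=6 (26/4), th=2 (26%4)
i=4: r=6+0=6, c=2*2+0+8=12
row: 2 vs 6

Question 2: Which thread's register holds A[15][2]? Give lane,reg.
r=15⇒gr=7,Rb=1  c=2⇒Cb=0,th=1,odd=0
L=7*4+1=29  i=0*4+1*2+0=2

29,2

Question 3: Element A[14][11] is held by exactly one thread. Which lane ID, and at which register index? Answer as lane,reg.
25,7

r:14=>grp=6,rB=1  c:11=>cB=1,tig=1,lo=1
L=6*4+1=25  i=1*4+1*2+1=7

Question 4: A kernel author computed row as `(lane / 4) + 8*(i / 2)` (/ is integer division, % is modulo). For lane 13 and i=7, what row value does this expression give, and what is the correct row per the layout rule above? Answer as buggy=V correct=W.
`(lane / 4) + 8*(i / 2)`[13,7]=>27
lane 13: grp=3 (13/4), tig=1 (13%4)
i=7: r=3+8=11, c=1*2+1+8=11
row: 27 vs 11

buggy=27 correct=11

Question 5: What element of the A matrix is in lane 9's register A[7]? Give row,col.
L=9=>grp=9>>2=2, tig=9&3=1
[7]=>row 2+8=10  col 1·2+1+8=11

10,11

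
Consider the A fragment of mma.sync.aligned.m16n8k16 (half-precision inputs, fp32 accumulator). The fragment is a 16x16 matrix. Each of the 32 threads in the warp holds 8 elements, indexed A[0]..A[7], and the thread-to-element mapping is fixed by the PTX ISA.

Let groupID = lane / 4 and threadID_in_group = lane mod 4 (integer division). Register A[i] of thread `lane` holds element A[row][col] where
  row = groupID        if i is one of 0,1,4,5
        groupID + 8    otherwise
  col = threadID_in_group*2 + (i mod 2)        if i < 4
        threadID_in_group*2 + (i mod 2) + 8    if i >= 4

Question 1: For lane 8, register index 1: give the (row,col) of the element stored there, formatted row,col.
2,1

lane 8->8/4=2, 8 mod 4=0
i=1  r:2+0->2  c:2·0+1+0->1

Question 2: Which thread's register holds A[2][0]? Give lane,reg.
8,0

r:2=>grp=2,rB=0  c:0=>cB=0,tig=0,lo=0
L=2*4+0=8  i=0*4+0*2+0=0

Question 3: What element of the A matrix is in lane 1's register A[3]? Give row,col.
8,3

lane 1: grp=0 (1/4), tig=1 (1%4)
i=3: r=0+8=8, c=1*2+1+0=3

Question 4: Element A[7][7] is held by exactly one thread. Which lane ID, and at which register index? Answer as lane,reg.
r:7=>grp=7,rB=0  c:7=>cB=0,tig=3,lo=1
L=7*4+3=31  i=0*4+0*2+1=1

31,1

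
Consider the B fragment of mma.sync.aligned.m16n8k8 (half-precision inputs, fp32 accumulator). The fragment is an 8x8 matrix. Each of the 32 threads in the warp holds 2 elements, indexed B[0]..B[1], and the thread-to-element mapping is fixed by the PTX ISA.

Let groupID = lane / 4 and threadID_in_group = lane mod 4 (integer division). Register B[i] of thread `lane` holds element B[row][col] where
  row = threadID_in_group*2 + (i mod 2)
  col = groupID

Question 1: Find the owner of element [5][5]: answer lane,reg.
22,1

c=5⇒gr=5  r=5⇒th=2,odd=1
L=5*4+2=22  i=1=1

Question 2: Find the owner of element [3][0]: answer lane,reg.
1,1

c=0⇒gr=0  r=3⇒th=1,odd=1
L=0*4+1=1  i=1=1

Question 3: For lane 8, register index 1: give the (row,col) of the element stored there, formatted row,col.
1,2

lane 8: gr=2 (8/4), th=0 (8%4)
i=1: r=0*2+1=1, c=gr=2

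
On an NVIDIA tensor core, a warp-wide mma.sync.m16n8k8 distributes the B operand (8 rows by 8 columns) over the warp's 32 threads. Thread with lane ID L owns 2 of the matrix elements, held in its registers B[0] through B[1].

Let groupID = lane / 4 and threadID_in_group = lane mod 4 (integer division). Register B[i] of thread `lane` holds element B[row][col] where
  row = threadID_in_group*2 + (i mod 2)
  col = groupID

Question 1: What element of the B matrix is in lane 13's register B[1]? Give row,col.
3,3

L=13⇒gr=13>>2=3, th=13&3=1
[1]⇒row 1·2+1=3  col gr=3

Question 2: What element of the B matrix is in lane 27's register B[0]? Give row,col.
lane 27: g=6 (27/4), t=3 (27%4)
i=0: r=3*2+0=6, c=g=6

6,6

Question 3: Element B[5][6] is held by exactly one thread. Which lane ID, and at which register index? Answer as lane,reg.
26,1

c=6→G=6  r=5→T=2,p=1
L=6*4+2=26  i=1=1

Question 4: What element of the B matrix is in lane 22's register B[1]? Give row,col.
22: gr=5,th=2
[1] (2*2+1,5) = (5,5)

5,5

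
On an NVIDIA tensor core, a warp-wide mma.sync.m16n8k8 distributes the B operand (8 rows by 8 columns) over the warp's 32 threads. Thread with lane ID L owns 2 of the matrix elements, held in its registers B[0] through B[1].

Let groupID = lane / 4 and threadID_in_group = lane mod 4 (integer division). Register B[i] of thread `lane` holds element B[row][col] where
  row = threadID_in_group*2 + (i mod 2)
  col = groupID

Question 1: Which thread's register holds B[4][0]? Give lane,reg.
2,0

c:0=>grp=0  r:4=>tig=2,lo=0
L=0*4+2=2  i=0=0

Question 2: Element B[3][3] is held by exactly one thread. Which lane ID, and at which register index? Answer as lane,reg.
13,1

c=3->g=3  r=3->t=1,b0=1
L=3*4+1=13  i=1=1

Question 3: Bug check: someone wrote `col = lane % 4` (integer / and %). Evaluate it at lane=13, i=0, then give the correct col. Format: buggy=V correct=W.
buggy=1 correct=3

`lane % 4`[13,0]->1
lane 13: gid=3 (13/4), tid=1 (13%4)
i=0: r=1*2+0=2, c=gid=3
col: 1 vs 3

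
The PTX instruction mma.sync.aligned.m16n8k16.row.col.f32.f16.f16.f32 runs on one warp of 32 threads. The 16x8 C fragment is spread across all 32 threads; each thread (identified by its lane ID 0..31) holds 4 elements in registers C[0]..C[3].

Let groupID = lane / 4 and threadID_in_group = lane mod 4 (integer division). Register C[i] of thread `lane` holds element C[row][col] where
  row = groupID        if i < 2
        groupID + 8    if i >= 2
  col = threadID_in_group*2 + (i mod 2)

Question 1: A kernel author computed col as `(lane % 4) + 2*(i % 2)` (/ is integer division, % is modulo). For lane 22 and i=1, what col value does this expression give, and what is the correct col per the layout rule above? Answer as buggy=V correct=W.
`(lane % 4) + 2*(i % 2)`[22,1]->4
L=22->gid=22>>2=5, tid=22&3=2
[1]->row 5+0=5  col 2·2+1=5
col: 4 vs 5

buggy=4 correct=5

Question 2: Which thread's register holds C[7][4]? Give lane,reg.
30,0

r=7→G=7,rhi=0  c=4→T=2,p=0
L=7*4+2=30  i=0*2+0=0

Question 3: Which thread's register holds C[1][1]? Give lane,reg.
r:1=>grp=1,rB=0  c:1=>tig=0,lo=1
L=1*4+0=4  i=0*2+1=1

4,1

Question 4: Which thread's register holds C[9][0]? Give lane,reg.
r: 9->gid=1,r8=1  c: 0->tid=0,i&1=0
L=1*4+0=4  i=1*2+0=2

4,2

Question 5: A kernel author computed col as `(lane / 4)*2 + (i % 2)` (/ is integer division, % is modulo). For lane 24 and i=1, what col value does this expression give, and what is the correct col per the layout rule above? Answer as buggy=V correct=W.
`(lane / 4)*2 + (i % 2)`[24,1]⇒13
lane 24: gr=6 (24/4), th=0 (24%4)
i=1: r=6+0=6, c=0*2+1=1
col: 13 vs 1

buggy=13 correct=1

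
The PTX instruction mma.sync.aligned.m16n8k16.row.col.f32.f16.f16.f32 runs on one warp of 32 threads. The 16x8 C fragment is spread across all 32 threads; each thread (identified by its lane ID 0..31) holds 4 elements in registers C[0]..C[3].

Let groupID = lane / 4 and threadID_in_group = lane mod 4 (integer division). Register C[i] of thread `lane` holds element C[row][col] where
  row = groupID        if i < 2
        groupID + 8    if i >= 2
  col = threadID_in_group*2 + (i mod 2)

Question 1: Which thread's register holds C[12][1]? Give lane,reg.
16,3

r=12⇒gr=4,Rb=1  c=1⇒th=0,odd=1
L=4*4+0=16  i=1*2+1=3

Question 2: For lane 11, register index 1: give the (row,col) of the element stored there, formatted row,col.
L=11=>grp=11>>2=2, tig=11&3=3
[1]=>row 2+0=2  col 3·2+1=7

2,7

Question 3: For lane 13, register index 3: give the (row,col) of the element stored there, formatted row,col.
lane 13: g=3 (13/4), t=1 (13%4)
i=3: r=3+8=11, c=1*2+1=3

11,3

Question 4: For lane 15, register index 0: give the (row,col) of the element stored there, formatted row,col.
3,6

L=15=>grp=15>>2=3, tig=15&3=3
[0]=>row 3+0=3  col 3·2+0=6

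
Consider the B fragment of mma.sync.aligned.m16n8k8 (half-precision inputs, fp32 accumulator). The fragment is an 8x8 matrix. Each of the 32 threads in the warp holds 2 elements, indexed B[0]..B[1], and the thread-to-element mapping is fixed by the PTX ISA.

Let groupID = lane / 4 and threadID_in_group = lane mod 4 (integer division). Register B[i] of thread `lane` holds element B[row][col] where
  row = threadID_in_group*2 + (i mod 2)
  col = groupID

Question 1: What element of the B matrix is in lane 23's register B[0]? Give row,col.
L=23->gid=23>>2=5, tid=23&3=3
[0]->row 3·2+0=6  col gid=5

6,5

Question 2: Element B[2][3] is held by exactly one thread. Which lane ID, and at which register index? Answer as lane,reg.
c:3=>grp=3  r:2=>tig=1,lo=0
L=3*4+1=13  i=0=0

13,0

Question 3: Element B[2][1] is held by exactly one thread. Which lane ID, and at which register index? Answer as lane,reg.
5,0

c=1->g=1  r=2->t=1,b0=0
L=1*4+1=5  i=0=0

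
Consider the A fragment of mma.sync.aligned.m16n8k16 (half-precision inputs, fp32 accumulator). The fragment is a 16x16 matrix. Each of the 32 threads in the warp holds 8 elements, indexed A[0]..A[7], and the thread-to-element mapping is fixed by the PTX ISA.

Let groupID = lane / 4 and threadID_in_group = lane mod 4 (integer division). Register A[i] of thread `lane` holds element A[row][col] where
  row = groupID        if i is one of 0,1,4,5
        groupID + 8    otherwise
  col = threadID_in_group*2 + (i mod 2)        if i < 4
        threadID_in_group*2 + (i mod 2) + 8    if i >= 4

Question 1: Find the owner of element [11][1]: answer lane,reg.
r=11->g=3,rb=1  c=1->cb=0,t=0,b0=1
L=3*4+0=12  i=0*4+1*2+1=3

12,3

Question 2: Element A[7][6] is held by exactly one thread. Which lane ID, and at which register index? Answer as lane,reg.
r: 7->gid=7,r8=0  c: 6->c8=0,tid=3,i&1=0
L=7*4+3=31  i=0*4+0*2+0=0

31,0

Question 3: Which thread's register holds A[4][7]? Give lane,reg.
r: 4->gid=4,r8=0  c: 7->c8=0,tid=3,i&1=1
L=4*4+3=19  i=0*4+0*2+1=1

19,1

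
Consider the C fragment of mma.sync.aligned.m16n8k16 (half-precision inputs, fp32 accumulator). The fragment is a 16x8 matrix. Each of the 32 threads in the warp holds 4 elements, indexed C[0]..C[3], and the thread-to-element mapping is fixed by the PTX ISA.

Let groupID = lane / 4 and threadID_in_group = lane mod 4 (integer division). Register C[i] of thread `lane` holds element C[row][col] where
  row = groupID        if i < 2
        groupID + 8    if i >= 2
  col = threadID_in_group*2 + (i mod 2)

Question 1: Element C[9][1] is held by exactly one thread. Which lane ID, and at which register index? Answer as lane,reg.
4,3

r=9⇒gr=1,Rb=1  c=1⇒th=0,odd=1
L=1*4+0=4  i=1*2+1=3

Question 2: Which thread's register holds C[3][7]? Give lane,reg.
r: 3->gid=3,r8=0  c: 7->tid=3,i&1=1
L=3*4+3=15  i=0*2+1=1

15,1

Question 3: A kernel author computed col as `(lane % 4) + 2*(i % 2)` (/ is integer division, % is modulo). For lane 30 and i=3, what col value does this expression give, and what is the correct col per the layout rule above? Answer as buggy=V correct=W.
buggy=4 correct=5

`(lane % 4) + 2*(i % 2)`[30,3]=>4
lane 30: grp=7 (30/4), tig=2 (30%4)
i=3: r=7+8=15, c=2*2+1=5
col: 4 vs 5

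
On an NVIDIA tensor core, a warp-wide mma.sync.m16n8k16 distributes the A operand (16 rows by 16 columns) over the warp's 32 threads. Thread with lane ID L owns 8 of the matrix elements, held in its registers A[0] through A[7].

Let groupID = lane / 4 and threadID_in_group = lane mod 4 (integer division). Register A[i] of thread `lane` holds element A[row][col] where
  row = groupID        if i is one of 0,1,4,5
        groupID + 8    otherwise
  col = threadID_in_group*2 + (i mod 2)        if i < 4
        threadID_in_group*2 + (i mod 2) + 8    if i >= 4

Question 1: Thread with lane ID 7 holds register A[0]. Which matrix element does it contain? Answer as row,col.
1,6

7: g=1,t=3
[0] (1+0,3*2+0+0) = (1,6)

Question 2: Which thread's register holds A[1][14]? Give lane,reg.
r=1→G=1,rhi=0  c=14→chi=1,T=3,p=0
L=1*4+3=7  i=1*4+0*2+0=4

7,4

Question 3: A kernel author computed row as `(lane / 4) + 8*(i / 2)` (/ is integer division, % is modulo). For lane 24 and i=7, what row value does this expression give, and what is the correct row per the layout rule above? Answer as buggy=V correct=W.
buggy=30 correct=14

`(lane / 4) + 8*(i / 2)`[24,7]->30
lane 24->24/4=6, 24 mod 4=0
i=7  r:6+8->14  c:2·0+1+8->9
row: 30 vs 14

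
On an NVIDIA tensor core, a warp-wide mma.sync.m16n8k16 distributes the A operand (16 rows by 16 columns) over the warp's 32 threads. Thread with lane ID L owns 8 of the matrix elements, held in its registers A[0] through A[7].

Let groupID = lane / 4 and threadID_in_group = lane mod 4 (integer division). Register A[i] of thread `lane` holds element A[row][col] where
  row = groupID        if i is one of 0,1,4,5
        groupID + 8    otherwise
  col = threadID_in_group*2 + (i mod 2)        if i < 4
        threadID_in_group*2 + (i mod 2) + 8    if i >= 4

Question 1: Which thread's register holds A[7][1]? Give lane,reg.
r=7→G=7,rhi=0  c=1→chi=0,T=0,p=1
L=7*4+0=28  i=0*4+0*2+1=1

28,1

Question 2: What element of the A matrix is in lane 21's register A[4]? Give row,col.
lane 21: gr=5 (21/4), th=1 (21%4)
i=4: r=5+0=5, c=1*2+0+8=10

5,10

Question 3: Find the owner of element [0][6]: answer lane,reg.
r=0⇒gr=0,Rb=0  c=6⇒Cb=0,th=3,odd=0
L=0*4+3=3  i=0*4+0*2+0=0

3,0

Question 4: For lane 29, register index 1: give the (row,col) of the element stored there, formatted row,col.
lane 29->29/4=7, 29 mod 4=1
i=1  r:7+0->7  c:2·1+1+0->3

7,3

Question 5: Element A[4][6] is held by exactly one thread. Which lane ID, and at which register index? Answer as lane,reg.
r=4⇒gr=4,Rb=0  c=6⇒Cb=0,th=3,odd=0
L=4*4+3=19  i=0*4+0*2+0=0

19,0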